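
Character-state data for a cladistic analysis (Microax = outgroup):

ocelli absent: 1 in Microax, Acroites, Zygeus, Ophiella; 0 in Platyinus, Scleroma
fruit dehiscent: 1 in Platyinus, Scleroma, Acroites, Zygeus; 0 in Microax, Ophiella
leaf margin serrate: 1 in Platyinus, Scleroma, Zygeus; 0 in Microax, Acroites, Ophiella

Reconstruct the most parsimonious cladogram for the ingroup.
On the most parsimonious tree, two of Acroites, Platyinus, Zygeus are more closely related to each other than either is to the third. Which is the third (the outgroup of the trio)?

Acroites

Character polarity is set by the outgroup: the derived state is whichever differs from the outgroup's state, so for ocelli absent the derived state is '0', and for the remaining characters it is '1'.
ocelli absent (derived state '0') is shared by Platyinus and Scleroma — a synapomorphy uniting that clade.
fruit dehiscent: derived state '1' in Acroites, Platyinus, Scleroma, and Zygeus only — synapomorphy for {Acroites, Platyinus, Scleroma, Zygeus}.
Only Platyinus, Scleroma, and Zygeus show the derived state '1' for leaf margin serrate, supporting them as a clade.
Most parsimonious ingroup topology: ((((Platyinus,Scleroma),Zygeus),Acroites),Ophiella).
Platyinus and Zygeus share a more recent common ancestor with each other than either does with Acroites, so Acroites is the least closely related of the three.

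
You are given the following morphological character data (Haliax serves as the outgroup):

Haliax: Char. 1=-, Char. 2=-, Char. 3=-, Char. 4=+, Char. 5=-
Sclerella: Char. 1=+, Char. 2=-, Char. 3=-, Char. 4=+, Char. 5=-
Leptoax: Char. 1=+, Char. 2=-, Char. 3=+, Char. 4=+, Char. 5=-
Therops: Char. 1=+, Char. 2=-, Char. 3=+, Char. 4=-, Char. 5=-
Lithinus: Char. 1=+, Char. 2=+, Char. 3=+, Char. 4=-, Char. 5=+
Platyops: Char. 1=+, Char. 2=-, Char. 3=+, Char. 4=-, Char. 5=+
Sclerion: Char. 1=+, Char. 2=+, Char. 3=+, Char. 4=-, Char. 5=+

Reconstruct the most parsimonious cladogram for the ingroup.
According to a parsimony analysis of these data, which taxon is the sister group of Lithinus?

Character polarity is set by the outgroup: the derived state is whichever differs from the outgroup's state, so for Char. 4 the derived state is '-', and for the remaining characters it is '+'.
All ingroup taxa share the derived state '+' for Char. 1; it defines the ingroup but does not resolve relationships within it.
Only Lithinus and Sclerion show the derived state '+' for Char. 2, supporting them as a clade.
Char. 3 (derived state '+') is shared by Leptoax, Lithinus, Platyops, Sclerion, and Therops — a synapomorphy uniting that clade.
Only Lithinus, Platyops, Sclerion, and Therops show the derived state '-' for Char. 4, supporting them as a clade.
Char. 5: derived state '+' in Lithinus, Platyops, and Sclerion only — synapomorphy for {Lithinus, Platyops, Sclerion}.
Most parsimonious ingroup topology: (Sclerella,(Leptoax,(Therops,((Lithinus,Sclerion),Platyops)))).
Lithinus and Sclerion form a cherry on this tree, so they are sister taxa.

Sclerion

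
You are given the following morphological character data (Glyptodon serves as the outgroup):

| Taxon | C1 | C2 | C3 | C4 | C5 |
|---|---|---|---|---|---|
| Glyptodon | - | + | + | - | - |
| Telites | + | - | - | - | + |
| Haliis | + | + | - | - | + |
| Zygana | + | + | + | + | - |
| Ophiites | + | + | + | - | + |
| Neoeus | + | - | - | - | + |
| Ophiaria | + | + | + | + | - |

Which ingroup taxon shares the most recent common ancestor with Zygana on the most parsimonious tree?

Character polarity is set by the outgroup: the derived state is whichever differs from the outgroup's state, so for C2, C3 the derived state is '-', and for the remaining characters it is '+'.
All ingroup taxa share the derived state '+' for C1; it defines the ingroup but does not resolve relationships within it.
C2 (derived state '-') is shared by Neoeus and Telites — a synapomorphy uniting that clade.
C3 (derived state '-') is shared by Haliis, Neoeus, and Telites — a synapomorphy uniting that clade.
C4: derived state '+' in Ophiaria and Zygana only — synapomorphy for {Ophiaria, Zygana}.
C5 (derived state '+') is shared by Haliis, Neoeus, Ophiites, and Telites — a synapomorphy uniting that clade.
Most parsimonious ingroup topology: ((((Telites,Neoeus),Haliis),Ophiites),(Zygana,Ophiaria)).
Zygana and Ophiaria form a cherry on this tree, so they are sister taxa.

Ophiaria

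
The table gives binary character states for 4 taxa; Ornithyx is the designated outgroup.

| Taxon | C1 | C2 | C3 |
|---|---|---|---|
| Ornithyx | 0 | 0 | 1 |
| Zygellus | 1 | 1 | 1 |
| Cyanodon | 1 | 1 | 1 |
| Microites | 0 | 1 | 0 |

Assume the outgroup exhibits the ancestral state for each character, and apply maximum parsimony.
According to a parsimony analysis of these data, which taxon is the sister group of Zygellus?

Character polarity is set by the outgroup: the derived state is whichever differs from the outgroup's state, so for C3 the derived state is '0', and for the remaining characters it is '1'.
C1: derived state '1' in Cyanodon and Zygellus only — synapomorphy for {Cyanodon, Zygellus}.
C2 (derived state '1') is shared by all ingroup taxa — unites the whole ingroup.
C3: derived state '0' in Microites only — an autapomorphy, so it tells us nothing about relationships among taxa.
Most parsimonious ingroup topology: ((Cyanodon,Zygellus),Microites).
Zygellus and Cyanodon form a cherry on this tree, so they are sister taxa.

Cyanodon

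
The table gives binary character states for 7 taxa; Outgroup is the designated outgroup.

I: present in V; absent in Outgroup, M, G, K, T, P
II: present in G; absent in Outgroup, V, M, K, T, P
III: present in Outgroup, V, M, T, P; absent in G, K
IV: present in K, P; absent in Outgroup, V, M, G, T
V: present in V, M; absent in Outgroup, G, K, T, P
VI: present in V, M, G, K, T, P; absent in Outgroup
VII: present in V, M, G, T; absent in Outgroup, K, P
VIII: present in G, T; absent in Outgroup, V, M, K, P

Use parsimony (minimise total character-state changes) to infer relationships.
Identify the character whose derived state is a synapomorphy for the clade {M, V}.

Character polarity is set by the outgroup: the derived state is whichever differs from the outgroup's state, so for III the derived state is 'absent', and for the remaining characters it is 'present'.
I: derived state 'present' in V only — an autapomorphy, so it tells us nothing about relationships among taxa.
II (derived state 'present') is unique to G (autapomorphy; uninformative for grouping).
III groups G and K, which is incompatible with the clades supported by the remaining characters; treating it as convergent (homoplasy) costs fewer steps than any alternative tree.
IV: derived state 'present' in K and P only — synapomorphy for {K, P}.
V (derived state 'present') is shared by M and V — a synapomorphy uniting that clade.
VI (derived state 'present') is shared by all ingroup taxa — unites the whole ingroup.
VII: derived state 'present' in G, M, T, and V only — synapomorphy for {G, M, T, V}.
VIII: derived state 'present' in G and T only — synapomorphy for {G, T}.
Most parsimonious ingroup topology: (((V,M),(G,T)),(K,P)).
The clade {M, V} is supported by V: its derived state 'present' occurs in exactly those taxa and in no other taxon (including the outgroup).

V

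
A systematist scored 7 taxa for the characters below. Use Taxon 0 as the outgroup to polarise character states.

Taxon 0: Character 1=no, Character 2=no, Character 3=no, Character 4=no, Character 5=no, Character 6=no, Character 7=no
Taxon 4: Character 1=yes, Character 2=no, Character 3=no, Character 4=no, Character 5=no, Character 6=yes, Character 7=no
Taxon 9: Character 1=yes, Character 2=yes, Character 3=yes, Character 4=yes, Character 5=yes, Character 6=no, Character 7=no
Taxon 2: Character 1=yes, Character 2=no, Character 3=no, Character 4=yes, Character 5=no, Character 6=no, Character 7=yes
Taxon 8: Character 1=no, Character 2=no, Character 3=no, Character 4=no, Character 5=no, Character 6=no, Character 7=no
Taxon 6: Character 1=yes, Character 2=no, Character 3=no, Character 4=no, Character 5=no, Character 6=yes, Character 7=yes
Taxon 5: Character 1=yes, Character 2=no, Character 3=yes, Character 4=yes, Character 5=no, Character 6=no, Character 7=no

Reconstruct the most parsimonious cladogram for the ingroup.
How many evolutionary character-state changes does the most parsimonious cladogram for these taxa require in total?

8

The outgroup has state 'no' for every character, so 'yes' is the derived state throughout.
Character 1: derived state 'yes' in Taxon 2, Taxon 4, Taxon 5, Taxon 6, and Taxon 9 only — synapomorphy for {Taxon 2, Taxon 4, Taxon 5, Taxon 6, Taxon 9}.
Character 2: derived state 'yes' in Taxon 9 only — an autapomorphy, so it tells us nothing about relationships among taxa.
Character 3: derived state 'yes' in Taxon 5 and Taxon 9 only — synapomorphy for {Taxon 5, Taxon 9}.
Only Taxon 2, Taxon 5, and Taxon 9 show the derived state 'yes' for Character 4, supporting them as a clade.
Character 5: derived state 'yes' in Taxon 9 only — an autapomorphy, so it tells us nothing about relationships among taxa.
Character 6: derived state 'yes' in Taxon 4 and Taxon 6 only — synapomorphy for {Taxon 4, Taxon 6}.
Character 7 groups Taxon 2 and Taxon 6, which is incompatible with the clades supported by the remaining characters; treating it as convergent (homoplasy) costs fewer steps than any alternative tree.
Most parsimonious ingroup topology: (((Taxon 4,Taxon 6),((Taxon 9,Taxon 5),Taxon 2)),Taxon 8).
Changes per character on this tree: Character 1: 1; Character 2: 1; Character 3: 1; Character 4: 1; Character 5: 1; Character 6: 1; Character 7: 2.
Total = 8.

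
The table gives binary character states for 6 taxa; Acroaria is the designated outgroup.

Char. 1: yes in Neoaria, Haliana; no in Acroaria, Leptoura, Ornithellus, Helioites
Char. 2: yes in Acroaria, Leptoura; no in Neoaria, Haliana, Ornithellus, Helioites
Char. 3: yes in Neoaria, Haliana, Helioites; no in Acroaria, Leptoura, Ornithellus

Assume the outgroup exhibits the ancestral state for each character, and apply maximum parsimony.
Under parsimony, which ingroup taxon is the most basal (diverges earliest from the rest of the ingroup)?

Character polarity is set by the outgroup: the derived state is whichever differs from the outgroup's state, so for Char. 2 the derived state is 'no', and for the remaining characters it is 'yes'.
Char. 1: derived state 'yes' in Haliana and Neoaria only — synapomorphy for {Haliana, Neoaria}.
Char. 2 (derived state 'no') is shared by Haliana, Helioites, Neoaria, and Ornithellus — a synapomorphy uniting that clade.
Char. 3: derived state 'yes' in Haliana, Helioites, and Neoaria only — synapomorphy for {Haliana, Helioites, Neoaria}.
Most parsimonious ingroup topology: ((((Neoaria,Haliana),Helioites),Ornithellus),Leptoura).
Leptoura is sister to the clade containing all other ingroup taxa, so it is the earliest-diverging (most basal) ingroup lineage.

Leptoura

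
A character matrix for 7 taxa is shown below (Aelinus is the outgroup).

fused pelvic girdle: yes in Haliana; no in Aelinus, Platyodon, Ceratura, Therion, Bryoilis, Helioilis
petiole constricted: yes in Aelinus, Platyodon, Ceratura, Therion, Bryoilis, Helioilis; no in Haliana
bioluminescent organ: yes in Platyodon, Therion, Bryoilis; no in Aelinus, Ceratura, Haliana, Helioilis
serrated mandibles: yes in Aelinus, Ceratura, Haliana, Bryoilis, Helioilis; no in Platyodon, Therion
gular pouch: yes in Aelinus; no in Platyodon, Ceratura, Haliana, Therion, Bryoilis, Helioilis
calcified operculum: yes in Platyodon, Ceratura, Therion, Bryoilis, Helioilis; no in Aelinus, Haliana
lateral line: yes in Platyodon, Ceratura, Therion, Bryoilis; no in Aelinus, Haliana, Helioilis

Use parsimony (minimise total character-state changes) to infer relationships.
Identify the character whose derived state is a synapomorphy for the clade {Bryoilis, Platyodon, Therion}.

bioluminescent organ

Character polarity is set by the outgroup: the derived state is whichever differs from the outgroup's state, so for petiole constricted, serrated mandibles, gular pouch the derived state is 'no', and for the remaining characters it is 'yes'.
fused pelvic girdle: derived state 'yes' in Haliana only — an autapomorphy, so it tells us nothing about relationships among taxa.
petiole constricted: derived state 'no' in Haliana only — an autapomorphy, so it tells us nothing about relationships among taxa.
bioluminescent organ: derived state 'yes' in Bryoilis, Platyodon, and Therion only — synapomorphy for {Bryoilis, Platyodon, Therion}.
serrated mandibles: derived state 'no' in Platyodon and Therion only — synapomorphy for {Platyodon, Therion}.
gular pouch (derived state 'no') is shared by all ingroup taxa — unites the whole ingroup.
Only Bryoilis, Ceratura, Helioilis, Platyodon, and Therion show the derived state 'yes' for calcified operculum, supporting them as a clade.
lateral line: derived state 'yes' in Bryoilis, Ceratura, Platyodon, and Therion only — synapomorphy for {Bryoilis, Ceratura, Platyodon, Therion}.
Most parsimonious ingroup topology: (((((Platyodon,Therion),Bryoilis),Ceratura),Helioilis),Haliana).
The clade {Bryoilis, Platyodon, Therion} is supported by bioluminescent organ: its derived state 'yes' occurs in exactly those taxa and in no other taxon (including the outgroup).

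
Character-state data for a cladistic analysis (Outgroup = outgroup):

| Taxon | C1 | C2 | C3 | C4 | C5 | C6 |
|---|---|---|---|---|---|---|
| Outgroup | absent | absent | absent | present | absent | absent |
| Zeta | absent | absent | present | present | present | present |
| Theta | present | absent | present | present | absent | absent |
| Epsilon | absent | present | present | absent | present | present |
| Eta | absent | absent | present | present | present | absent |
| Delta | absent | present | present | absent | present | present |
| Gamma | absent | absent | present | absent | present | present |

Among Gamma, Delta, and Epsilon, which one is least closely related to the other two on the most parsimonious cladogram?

Gamma

Character polarity is set by the outgroup: the derived state is whichever differs from the outgroup's state, so for C4 the derived state is 'absent', and for the remaining characters it is 'present'.
C1 (derived state 'present') is unique to Theta (autapomorphy; uninformative for grouping).
Only Delta and Epsilon show the derived state 'present' for C2, supporting them as a clade.
All ingroup taxa share the derived state 'present' for C3; it defines the ingroup but does not resolve relationships within it.
C4: derived state 'absent' in Delta, Epsilon, and Gamma only — synapomorphy for {Delta, Epsilon, Gamma}.
Only Delta, Epsilon, Eta, Gamma, and Zeta show the derived state 'present' for C5, supporting them as a clade.
Only Delta, Epsilon, Gamma, and Zeta show the derived state 'present' for C6, supporting them as a clade.
Most parsimonious ingroup topology: (((Zeta,((Epsilon,Delta),Gamma)),Eta),Theta).
Epsilon and Delta share a more recent common ancestor with each other than either does with Gamma, so Gamma is the least closely related of the three.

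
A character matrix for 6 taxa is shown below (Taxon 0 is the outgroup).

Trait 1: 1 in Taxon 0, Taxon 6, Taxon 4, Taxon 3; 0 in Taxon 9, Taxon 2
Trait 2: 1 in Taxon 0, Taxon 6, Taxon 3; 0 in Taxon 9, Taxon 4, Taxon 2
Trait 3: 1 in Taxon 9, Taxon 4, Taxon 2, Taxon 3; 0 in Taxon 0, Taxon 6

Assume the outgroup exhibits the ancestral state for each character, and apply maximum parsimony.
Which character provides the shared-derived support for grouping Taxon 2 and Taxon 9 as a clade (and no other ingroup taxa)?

Trait 1

Character polarity is set by the outgroup: the derived state is whichever differs from the outgroup's state, so for Trait 1, Trait 2 the derived state is '0', and for the remaining characters it is '1'.
Trait 1 (derived state '0') is shared by Taxon 2 and Taxon 9 — a synapomorphy uniting that clade.
Trait 2 (derived state '0') is shared by Taxon 2, Taxon 4, and Taxon 9 — a synapomorphy uniting that clade.
Trait 3 (derived state '1') is shared by Taxon 2, Taxon 3, Taxon 4, and Taxon 9 — a synapomorphy uniting that clade.
Most parsimonious ingroup topology: ((((Taxon 9,Taxon 2),Taxon 4),Taxon 3),Taxon 6).
The clade {Taxon 2, Taxon 9} is supported by Trait 1: its derived state '0' occurs in exactly those taxa and in no other taxon (including the outgroup).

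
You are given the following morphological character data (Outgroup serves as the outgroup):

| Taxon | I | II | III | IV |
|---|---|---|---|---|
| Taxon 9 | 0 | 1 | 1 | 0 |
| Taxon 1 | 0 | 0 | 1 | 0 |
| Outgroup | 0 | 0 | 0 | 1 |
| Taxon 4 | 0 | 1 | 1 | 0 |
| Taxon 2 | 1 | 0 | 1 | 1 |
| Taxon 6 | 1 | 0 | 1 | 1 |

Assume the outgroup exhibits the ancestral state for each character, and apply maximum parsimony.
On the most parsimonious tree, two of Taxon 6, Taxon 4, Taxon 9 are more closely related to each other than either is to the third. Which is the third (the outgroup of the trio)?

Character polarity is set by the outgroup: the derived state is whichever differs from the outgroup's state, so for IV the derived state is '0', and for the remaining characters it is '1'.
I: derived state '1' in Taxon 2 and Taxon 6 only — synapomorphy for {Taxon 2, Taxon 6}.
II (derived state '1') is shared by Taxon 4 and Taxon 9 — a synapomorphy uniting that clade.
All ingroup taxa share the derived state '1' for III; it defines the ingroup but does not resolve relationships within it.
Only Taxon 1, Taxon 4, and Taxon 9 show the derived state '0' for IV, supporting them as a clade.
Most parsimonious ingroup topology: ((Taxon 2,Taxon 6),((Taxon 4,Taxon 9),Taxon 1)).
Taxon 4 and Taxon 9 share a more recent common ancestor with each other than either does with Taxon 6, so Taxon 6 is the least closely related of the three.

Taxon 6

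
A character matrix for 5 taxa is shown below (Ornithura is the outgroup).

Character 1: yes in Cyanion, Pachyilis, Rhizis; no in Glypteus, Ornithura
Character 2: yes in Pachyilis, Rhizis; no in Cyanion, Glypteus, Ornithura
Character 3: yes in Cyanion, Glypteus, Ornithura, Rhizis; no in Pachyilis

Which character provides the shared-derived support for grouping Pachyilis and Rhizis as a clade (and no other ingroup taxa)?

Character 2

Character polarity is set by the outgroup: the derived state is whichever differs from the outgroup's state, so for Character 3 the derived state is 'no', and for the remaining characters it is 'yes'.
Only Cyanion, Pachyilis, and Rhizis show the derived state 'yes' for Character 1, supporting them as a clade.
Character 2: derived state 'yes' in Pachyilis and Rhizis only — synapomorphy for {Pachyilis, Rhizis}.
Character 3: derived state 'no' in Pachyilis only — an autapomorphy, so it tells us nothing about relationships among taxa.
Most parsimonious ingroup topology: ((Cyanion,(Rhizis,Pachyilis)),Glypteus).
The clade {Pachyilis, Rhizis} is supported by Character 2: its derived state 'yes' occurs in exactly those taxa and in no other taxon (including the outgroup).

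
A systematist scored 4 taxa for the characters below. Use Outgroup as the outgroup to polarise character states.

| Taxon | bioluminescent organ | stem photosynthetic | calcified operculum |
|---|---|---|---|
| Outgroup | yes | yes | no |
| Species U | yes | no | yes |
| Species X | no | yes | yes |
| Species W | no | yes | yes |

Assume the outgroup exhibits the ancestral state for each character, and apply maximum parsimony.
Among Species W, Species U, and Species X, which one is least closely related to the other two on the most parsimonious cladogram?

Species U

Character polarity is set by the outgroup: the derived state is whichever differs from the outgroup's state, so for bioluminescent organ, stem photosynthetic the derived state is 'no', and for the remaining characters it is 'yes'.
bioluminescent organ: derived state 'no' in Species W and Species X only — synapomorphy for {Species W, Species X}.
stem photosynthetic: derived state 'no' in Species U only — an autapomorphy, so it tells us nothing about relationships among taxa.
calcified operculum (derived state 'yes') is shared by all ingroup taxa — unites the whole ingroup.
Most parsimonious ingroup topology: (Species U,(Species X,Species W)).
Species X and Species W share a more recent common ancestor with each other than either does with Species U, so Species U is the least closely related of the three.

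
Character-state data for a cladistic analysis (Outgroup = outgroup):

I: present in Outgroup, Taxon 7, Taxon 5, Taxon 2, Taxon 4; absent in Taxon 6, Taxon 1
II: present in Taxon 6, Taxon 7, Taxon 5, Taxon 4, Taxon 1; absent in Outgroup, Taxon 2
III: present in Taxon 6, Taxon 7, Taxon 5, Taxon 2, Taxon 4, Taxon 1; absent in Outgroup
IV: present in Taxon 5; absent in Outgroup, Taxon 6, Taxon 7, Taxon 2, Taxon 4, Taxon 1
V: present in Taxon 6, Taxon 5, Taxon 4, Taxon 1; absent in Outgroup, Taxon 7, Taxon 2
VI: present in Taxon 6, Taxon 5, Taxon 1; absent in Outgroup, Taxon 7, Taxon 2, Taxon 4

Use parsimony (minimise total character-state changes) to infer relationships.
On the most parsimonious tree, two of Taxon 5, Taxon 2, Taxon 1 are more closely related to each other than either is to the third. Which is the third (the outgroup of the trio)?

Character polarity is set by the outgroup: the derived state is whichever differs from the outgroup's state, so for I the derived state is 'absent', and for the remaining characters it is 'present'.
Only Taxon 1 and Taxon 6 show the derived state 'absent' for I, supporting them as a clade.
II (derived state 'present') is shared by Taxon 1, Taxon 4, Taxon 5, Taxon 6, and Taxon 7 — a synapomorphy uniting that clade.
III (derived state 'present') is shared by all ingroup taxa — unites the whole ingroup.
IV: derived state 'present' in Taxon 5 only — an autapomorphy, so it tells us nothing about relationships among taxa.
V (derived state 'present') is shared by Taxon 1, Taxon 4, Taxon 5, and Taxon 6 — a synapomorphy uniting that clade.
VI (derived state 'present') is shared by Taxon 1, Taxon 5, and Taxon 6 — a synapomorphy uniting that clade.
Most parsimonious ingroup topology: (((((Taxon 6,Taxon 1),Taxon 5),Taxon 4),Taxon 7),Taxon 2).
Taxon 5 and Taxon 1 share a more recent common ancestor with each other than either does with Taxon 2, so Taxon 2 is the least closely related of the three.

Taxon 2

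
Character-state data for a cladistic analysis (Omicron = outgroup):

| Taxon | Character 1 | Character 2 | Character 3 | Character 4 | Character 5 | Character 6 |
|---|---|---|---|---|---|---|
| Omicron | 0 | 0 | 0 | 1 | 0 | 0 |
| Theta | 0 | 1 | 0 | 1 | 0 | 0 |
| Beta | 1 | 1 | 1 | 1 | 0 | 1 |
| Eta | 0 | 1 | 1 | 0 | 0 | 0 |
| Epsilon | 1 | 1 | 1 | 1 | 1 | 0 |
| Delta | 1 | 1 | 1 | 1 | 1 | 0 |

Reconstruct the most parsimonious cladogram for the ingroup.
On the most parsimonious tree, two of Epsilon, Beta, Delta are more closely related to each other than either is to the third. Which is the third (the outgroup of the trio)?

Beta

Character polarity is set by the outgroup: the derived state is whichever differs from the outgroup's state, so for Character 4 the derived state is '0', and for the remaining characters it is '1'.
Character 1: derived state '1' in Beta, Delta, and Epsilon only — synapomorphy for {Beta, Delta, Epsilon}.
All ingroup taxa share the derived state '1' for Character 2; it defines the ingroup but does not resolve relationships within it.
Only Beta, Delta, Epsilon, and Eta show the derived state '1' for Character 3, supporting them as a clade.
Character 4 (derived state '0') is unique to Eta (autapomorphy; uninformative for grouping).
Character 5: derived state '1' in Delta and Epsilon only — synapomorphy for {Delta, Epsilon}.
Character 6: derived state '1' in Beta only — an autapomorphy, so it tells us nothing about relationships among taxa.
Most parsimonious ingroup topology: (Theta,((Beta,(Epsilon,Delta)),Eta)).
Delta and Epsilon share a more recent common ancestor with each other than either does with Beta, so Beta is the least closely related of the three.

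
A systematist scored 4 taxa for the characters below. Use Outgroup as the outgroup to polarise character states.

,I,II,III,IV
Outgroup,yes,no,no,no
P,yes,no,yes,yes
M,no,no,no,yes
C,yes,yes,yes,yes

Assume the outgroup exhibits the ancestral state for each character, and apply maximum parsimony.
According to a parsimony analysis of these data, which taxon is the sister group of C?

Character polarity is set by the outgroup: the derived state is whichever differs from the outgroup's state, so for I the derived state is 'no', and for the remaining characters it is 'yes'.
I (derived state 'no') is unique to M (autapomorphy; uninformative for grouping).
II (derived state 'yes') is unique to C (autapomorphy; uninformative for grouping).
Only C and P show the derived state 'yes' for III, supporting them as a clade.
All ingroup taxa share the derived state 'yes' for IV; it defines the ingroup but does not resolve relationships within it.
Most parsimonious ingroup topology: ((P,C),M).
C and P form a cherry on this tree, so they are sister taxa.

P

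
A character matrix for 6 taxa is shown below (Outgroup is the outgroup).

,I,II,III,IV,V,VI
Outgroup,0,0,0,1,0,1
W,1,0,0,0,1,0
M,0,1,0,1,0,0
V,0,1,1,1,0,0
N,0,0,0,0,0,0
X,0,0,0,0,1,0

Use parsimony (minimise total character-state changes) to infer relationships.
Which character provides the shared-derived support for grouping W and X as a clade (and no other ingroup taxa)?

V

Character polarity is set by the outgroup: the derived state is whichever differs from the outgroup's state, so for IV, VI the derived state is '0', and for the remaining characters it is '1'.
I: derived state '1' in W only — an autapomorphy, so it tells us nothing about relationships among taxa.
Only M and V show the derived state '1' for II, supporting them as a clade.
III: derived state '1' in V only — an autapomorphy, so it tells us nothing about relationships among taxa.
IV: derived state '0' in N, W, and X only — synapomorphy for {N, W, X}.
Only W and X show the derived state '1' for V, supporting them as a clade.
All ingroup taxa share the derived state '0' for VI; it defines the ingroup but does not resolve relationships within it.
Most parsimonious ingroup topology: (((W,X),N),(M,V)).
The clade {W, X} is supported by V: its derived state '1' occurs in exactly those taxa and in no other taxon (including the outgroup).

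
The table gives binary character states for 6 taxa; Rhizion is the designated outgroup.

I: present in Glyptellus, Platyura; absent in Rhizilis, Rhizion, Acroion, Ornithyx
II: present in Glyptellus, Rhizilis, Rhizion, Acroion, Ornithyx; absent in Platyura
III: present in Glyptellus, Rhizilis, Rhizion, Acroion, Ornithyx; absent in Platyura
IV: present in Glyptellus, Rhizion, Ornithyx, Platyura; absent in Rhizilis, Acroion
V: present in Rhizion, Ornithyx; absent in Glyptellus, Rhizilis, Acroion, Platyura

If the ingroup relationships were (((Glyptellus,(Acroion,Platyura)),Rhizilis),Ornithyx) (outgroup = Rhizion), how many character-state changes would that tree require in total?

Map each character onto (((Glyptellus,(Acroion,Platyura)),Rhizilis),Ornithyx) (rooted by Rhizion) and count the minimum state changes it requires (Fitch parsimony):
I: 2; II: 1; III: 1; IV: 2; V: 1.
Total tree length = 7.

7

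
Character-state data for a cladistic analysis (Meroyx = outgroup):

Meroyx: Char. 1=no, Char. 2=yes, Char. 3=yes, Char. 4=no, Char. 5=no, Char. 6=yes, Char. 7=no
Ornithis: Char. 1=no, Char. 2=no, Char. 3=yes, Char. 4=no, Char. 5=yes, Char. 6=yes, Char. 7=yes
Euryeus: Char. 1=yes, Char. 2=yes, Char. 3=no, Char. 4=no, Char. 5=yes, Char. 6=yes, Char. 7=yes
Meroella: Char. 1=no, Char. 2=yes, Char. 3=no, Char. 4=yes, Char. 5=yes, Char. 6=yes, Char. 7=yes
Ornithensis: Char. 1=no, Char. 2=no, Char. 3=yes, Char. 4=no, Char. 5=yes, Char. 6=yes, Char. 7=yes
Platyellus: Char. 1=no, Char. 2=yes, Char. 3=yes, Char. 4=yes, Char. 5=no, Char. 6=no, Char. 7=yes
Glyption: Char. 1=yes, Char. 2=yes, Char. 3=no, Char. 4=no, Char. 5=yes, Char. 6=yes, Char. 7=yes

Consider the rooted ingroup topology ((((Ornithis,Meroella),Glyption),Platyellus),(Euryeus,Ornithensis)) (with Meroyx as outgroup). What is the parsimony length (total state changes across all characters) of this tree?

13

Map each character onto ((((Ornithis,Meroella),Glyption),Platyellus),(Euryeus,Ornithensis)) (rooted by Meroyx) and count the minimum state changes it requires (Fitch parsimony):
Char. 1: 2; Char. 2: 2; Char. 3: 3; Char. 4: 2; Char. 5: 2; Char. 6: 1; Char. 7: 1.
Total tree length = 13.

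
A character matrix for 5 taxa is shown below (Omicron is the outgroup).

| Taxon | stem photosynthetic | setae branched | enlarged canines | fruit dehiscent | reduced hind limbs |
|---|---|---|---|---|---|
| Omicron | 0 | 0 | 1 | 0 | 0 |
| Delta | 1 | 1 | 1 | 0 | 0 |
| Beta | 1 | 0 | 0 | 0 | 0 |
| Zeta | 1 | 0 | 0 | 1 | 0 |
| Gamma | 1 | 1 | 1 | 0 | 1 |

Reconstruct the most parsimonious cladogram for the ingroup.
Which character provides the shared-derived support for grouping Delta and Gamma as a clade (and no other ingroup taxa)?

setae branched

Character polarity is set by the outgroup: the derived state is whichever differs from the outgroup's state, so for enlarged canines the derived state is '0', and for the remaining characters it is '1'.
stem photosynthetic (derived state '1') is shared by all ingroup taxa — unites the whole ingroup.
setae branched (derived state '1') is shared by Delta and Gamma — a synapomorphy uniting that clade.
enlarged canines (derived state '0') is shared by Beta and Zeta — a synapomorphy uniting that clade.
fruit dehiscent: derived state '1' in Zeta only — an autapomorphy, so it tells us nothing about relationships among taxa.
reduced hind limbs: derived state '1' in Gamma only — an autapomorphy, so it tells us nothing about relationships among taxa.
Most parsimonious ingroup topology: ((Delta,Gamma),(Beta,Zeta)).
The clade {Delta, Gamma} is supported by setae branched: its derived state '1' occurs in exactly those taxa and in no other taxon (including the outgroup).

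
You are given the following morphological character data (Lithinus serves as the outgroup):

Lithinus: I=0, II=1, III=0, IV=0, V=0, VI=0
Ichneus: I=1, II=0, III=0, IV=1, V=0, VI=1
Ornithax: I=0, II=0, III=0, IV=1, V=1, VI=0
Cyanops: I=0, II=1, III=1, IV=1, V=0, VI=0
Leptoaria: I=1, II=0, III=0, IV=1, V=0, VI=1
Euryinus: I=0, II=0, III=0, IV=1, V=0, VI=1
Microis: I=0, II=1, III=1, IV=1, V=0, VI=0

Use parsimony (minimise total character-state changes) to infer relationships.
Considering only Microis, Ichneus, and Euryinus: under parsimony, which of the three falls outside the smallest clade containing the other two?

Character polarity is set by the outgroup: the derived state is whichever differs from the outgroup's state, so for II the derived state is '0', and for the remaining characters it is '1'.
I: derived state '1' in Ichneus and Leptoaria only — synapomorphy for {Ichneus, Leptoaria}.
II (derived state '0') is shared by Euryinus, Ichneus, Leptoaria, and Ornithax — a synapomorphy uniting that clade.
III: derived state '1' in Cyanops and Microis only — synapomorphy for {Cyanops, Microis}.
All ingroup taxa share the derived state '1' for IV; it defines the ingroup but does not resolve relationships within it.
V (derived state '1') is unique to Ornithax (autapomorphy; uninformative for grouping).
VI (derived state '1') is shared by Euryinus, Ichneus, and Leptoaria — a synapomorphy uniting that clade.
Most parsimonious ingroup topology: ((((Ichneus,Leptoaria),Euryinus),Ornithax),(Cyanops,Microis)).
Euryinus and Ichneus share a more recent common ancestor with each other than either does with Microis, so Microis is the least closely related of the three.

Microis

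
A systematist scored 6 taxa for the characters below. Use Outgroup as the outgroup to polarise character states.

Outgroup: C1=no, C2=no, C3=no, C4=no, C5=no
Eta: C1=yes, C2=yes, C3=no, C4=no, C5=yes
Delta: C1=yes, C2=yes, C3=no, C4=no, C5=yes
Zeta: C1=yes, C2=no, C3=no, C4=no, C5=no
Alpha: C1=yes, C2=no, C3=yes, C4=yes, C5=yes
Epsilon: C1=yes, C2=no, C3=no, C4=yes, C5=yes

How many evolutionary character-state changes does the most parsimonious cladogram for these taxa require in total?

The outgroup has state 'no' for every character, so 'yes' is the derived state throughout.
C1 (derived state 'yes') is shared by all ingroup taxa — unites the whole ingroup.
C2: derived state 'yes' in Delta and Eta only — synapomorphy for {Delta, Eta}.
C3 (derived state 'yes') is unique to Alpha (autapomorphy; uninformative for grouping).
Only Alpha and Epsilon show the derived state 'yes' for C4, supporting them as a clade.
Only Alpha, Delta, Epsilon, and Eta show the derived state 'yes' for C5, supporting them as a clade.
Most parsimonious ingroup topology: (((Eta,Delta),(Alpha,Epsilon)),Zeta).
Changes per character on this tree: C1: 1; C2: 1; C3: 1; C4: 1; C5: 1.
Total = 5.

5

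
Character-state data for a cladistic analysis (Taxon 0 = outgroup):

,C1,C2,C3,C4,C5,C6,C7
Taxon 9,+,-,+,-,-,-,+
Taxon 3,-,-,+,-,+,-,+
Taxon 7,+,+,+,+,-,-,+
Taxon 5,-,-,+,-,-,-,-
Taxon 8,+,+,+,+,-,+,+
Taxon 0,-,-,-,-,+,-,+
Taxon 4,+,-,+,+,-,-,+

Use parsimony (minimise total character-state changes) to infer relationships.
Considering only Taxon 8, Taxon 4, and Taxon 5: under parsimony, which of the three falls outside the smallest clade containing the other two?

Character polarity is set by the outgroup: the derived state is whichever differs from the outgroup's state, so for C5, C7 the derived state is '-', and for the remaining characters it is '+'.
C1 (derived state '+') is shared by Taxon 4, Taxon 7, Taxon 8, and Taxon 9 — a synapomorphy uniting that clade.
C2: derived state '+' in Taxon 7 and Taxon 8 only — synapomorphy for {Taxon 7, Taxon 8}.
All ingroup taxa share the derived state '+' for C3; it defines the ingroup but does not resolve relationships within it.
C4 (derived state '+') is shared by Taxon 4, Taxon 7, and Taxon 8 — a synapomorphy uniting that clade.
C5 (derived state '-') is shared by Taxon 4, Taxon 5, Taxon 7, Taxon 8, and Taxon 9 — a synapomorphy uniting that clade.
C6: derived state '+' in Taxon 8 only — an autapomorphy, so it tells us nothing about relationships among taxa.
C7: derived state '-' in Taxon 5 only — an autapomorphy, so it tells us nothing about relationships among taxa.
Most parsimonious ingroup topology: (((((Taxon 8,Taxon 7),Taxon 4),Taxon 9),Taxon 5),Taxon 3).
Taxon 4 and Taxon 8 share a more recent common ancestor with each other than either does with Taxon 5, so Taxon 5 is the least closely related of the three.

Taxon 5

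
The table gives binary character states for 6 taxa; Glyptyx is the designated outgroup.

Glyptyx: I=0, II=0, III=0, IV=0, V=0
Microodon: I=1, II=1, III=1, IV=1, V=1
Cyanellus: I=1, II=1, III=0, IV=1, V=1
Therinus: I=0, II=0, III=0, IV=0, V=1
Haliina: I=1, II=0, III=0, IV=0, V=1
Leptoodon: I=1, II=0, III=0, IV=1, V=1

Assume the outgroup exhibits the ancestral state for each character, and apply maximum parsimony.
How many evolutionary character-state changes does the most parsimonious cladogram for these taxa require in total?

5

The outgroup has state '0' for every character, so '1' is the derived state throughout.
I: derived state '1' in Cyanellus, Haliina, Leptoodon, and Microodon only — synapomorphy for {Cyanellus, Haliina, Leptoodon, Microodon}.
II (derived state '1') is shared by Cyanellus and Microodon — a synapomorphy uniting that clade.
III (derived state '1') is unique to Microodon (autapomorphy; uninformative for grouping).
IV (derived state '1') is shared by Cyanellus, Leptoodon, and Microodon — a synapomorphy uniting that clade.
All ingroup taxa share the derived state '1' for V; it defines the ingroup but does not resolve relationships within it.
Most parsimonious ingroup topology: ((((Microodon,Cyanellus),Leptoodon),Haliina),Therinus).
Changes per character on this tree: I: 1; II: 1; III: 1; IV: 1; V: 1.
Total = 5.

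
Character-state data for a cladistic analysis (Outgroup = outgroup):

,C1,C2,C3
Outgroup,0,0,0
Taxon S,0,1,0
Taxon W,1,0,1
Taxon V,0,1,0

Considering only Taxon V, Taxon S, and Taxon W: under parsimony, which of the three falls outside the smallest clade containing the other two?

Taxon W

The outgroup has state '0' for every character, so '1' is the derived state throughout.
C1: derived state '1' in Taxon W only — an autapomorphy, so it tells us nothing about relationships among taxa.
C2: derived state '1' in Taxon S and Taxon V only — synapomorphy for {Taxon S, Taxon V}.
C3 (derived state '1') is unique to Taxon W (autapomorphy; uninformative for grouping).
Most parsimonious ingroup topology: ((Taxon S,Taxon V),Taxon W).
Taxon S and Taxon V share a more recent common ancestor with each other than either does with Taxon W, so Taxon W is the least closely related of the three.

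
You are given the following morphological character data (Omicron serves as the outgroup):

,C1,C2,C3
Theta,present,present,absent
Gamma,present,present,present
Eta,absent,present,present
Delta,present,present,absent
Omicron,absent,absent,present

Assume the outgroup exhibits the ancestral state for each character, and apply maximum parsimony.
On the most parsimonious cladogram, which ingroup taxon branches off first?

Eta

Character polarity is set by the outgroup: the derived state is whichever differs from the outgroup's state, so for C3 the derived state is 'absent', and for the remaining characters it is 'present'.
C1 (derived state 'present') is shared by Delta, Gamma, and Theta — a synapomorphy uniting that clade.
All ingroup taxa share the derived state 'present' for C2; it defines the ingroup but does not resolve relationships within it.
Only Delta and Theta show the derived state 'absent' for C3, supporting them as a clade.
Most parsimonious ingroup topology: (((Delta,Theta),Gamma),Eta).
Eta is sister to the clade containing all other ingroup taxa, so it is the earliest-diverging (most basal) ingroup lineage.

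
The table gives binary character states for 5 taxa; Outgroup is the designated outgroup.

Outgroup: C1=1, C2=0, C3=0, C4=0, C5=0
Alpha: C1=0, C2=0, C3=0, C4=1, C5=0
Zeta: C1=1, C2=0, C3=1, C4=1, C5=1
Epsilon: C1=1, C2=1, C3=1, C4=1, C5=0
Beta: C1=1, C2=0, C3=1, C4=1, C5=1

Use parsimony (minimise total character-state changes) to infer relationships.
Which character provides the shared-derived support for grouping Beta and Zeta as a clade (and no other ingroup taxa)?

C5

Character polarity is set by the outgroup: the derived state is whichever differs from the outgroup's state, so for C1 the derived state is '0', and for the remaining characters it is '1'.
C1: derived state '0' in Alpha only — an autapomorphy, so it tells us nothing about relationships among taxa.
C2: derived state '1' in Epsilon only — an autapomorphy, so it tells us nothing about relationships among taxa.
Only Beta, Epsilon, and Zeta show the derived state '1' for C3, supporting them as a clade.
C4 (derived state '1') is shared by all ingroup taxa — unites the whole ingroup.
Only Beta and Zeta show the derived state '1' for C5, supporting them as a clade.
Most parsimonious ingroup topology: (Alpha,((Zeta,Beta),Epsilon)).
The clade {Beta, Zeta} is supported by C5: its derived state '1' occurs in exactly those taxa and in no other taxon (including the outgroup).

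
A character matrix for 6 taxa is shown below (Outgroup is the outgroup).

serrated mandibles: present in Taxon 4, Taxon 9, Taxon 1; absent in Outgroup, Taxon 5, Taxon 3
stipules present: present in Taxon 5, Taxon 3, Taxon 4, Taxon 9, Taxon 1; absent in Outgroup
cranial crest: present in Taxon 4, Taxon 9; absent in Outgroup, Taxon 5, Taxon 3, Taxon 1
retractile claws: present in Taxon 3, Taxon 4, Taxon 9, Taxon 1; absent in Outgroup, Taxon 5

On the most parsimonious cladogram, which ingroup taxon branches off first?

Taxon 5

The outgroup has state 'absent' for every character, so 'present' is the derived state throughout.
Only Taxon 1, Taxon 4, and Taxon 9 show the derived state 'present' for serrated mandibles, supporting them as a clade.
All ingroup taxa share the derived state 'present' for stipules present; it defines the ingroup but does not resolve relationships within it.
cranial crest (derived state 'present') is shared by Taxon 4 and Taxon 9 — a synapomorphy uniting that clade.
Only Taxon 1, Taxon 3, Taxon 4, and Taxon 9 show the derived state 'present' for retractile claws, supporting them as a clade.
Most parsimonious ingroup topology: (Taxon 5,(Taxon 3,((Taxon 4,Taxon 9),Taxon 1))).
Taxon 5 is sister to the clade containing all other ingroup taxa, so it is the earliest-diverging (most basal) ingroup lineage.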